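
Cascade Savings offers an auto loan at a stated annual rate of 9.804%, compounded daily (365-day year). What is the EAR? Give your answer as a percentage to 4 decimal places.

EAR = (1 + 0.09804/365)^365 − 1.
= 1.102992 − 1 = 10.2992%.

10.2992%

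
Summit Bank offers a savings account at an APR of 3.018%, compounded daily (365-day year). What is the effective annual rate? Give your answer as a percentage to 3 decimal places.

3.064%

EAR = (1 + 0.03018/365)^365 − 1.
= (1 + 0.000083)^365 − 1 = 1.030639 − 1 = 3.064%.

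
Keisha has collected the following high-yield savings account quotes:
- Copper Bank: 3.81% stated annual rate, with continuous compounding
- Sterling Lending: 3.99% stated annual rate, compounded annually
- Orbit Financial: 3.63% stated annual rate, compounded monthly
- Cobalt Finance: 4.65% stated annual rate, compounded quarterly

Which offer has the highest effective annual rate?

Copper Bank: e^0.0381 − 1 = 3.884%
Sterling Lending: compounded annually, EAR = 3.990%
Orbit Financial: (1 + 0.0363/12)^12 − 1 = 3.691%
Cobalt Finance: (1 + 0.0465/4)^4 − 1 = 4.732%
The highest effective annual rate is Cobalt Finance at 4.732%.

Cobalt Finance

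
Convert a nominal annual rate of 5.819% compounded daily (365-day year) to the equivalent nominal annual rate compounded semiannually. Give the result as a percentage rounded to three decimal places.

5.904%

EAR = (1 + 0.05819/365)^365 − 1 = 0.059911.
Solve (1 + r/2)^2 = 1.059911: r/2 = 1.059911^(1/2) − 1 = 0.029520, so r = 0.059040 = 5.904%.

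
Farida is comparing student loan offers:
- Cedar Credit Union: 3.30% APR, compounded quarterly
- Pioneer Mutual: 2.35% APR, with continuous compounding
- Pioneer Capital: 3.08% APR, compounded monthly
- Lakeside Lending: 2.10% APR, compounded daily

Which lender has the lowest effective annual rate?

Cedar Credit Union: (1 + 0.0330/4)^4 − 1 = 3.341%
Pioneer Mutual: e^0.0235 − 1 = 2.378%
Pioneer Capital: (1 + 0.0308/12)^12 − 1 = 3.124%
Lakeside Lending: (1 + 0.0210/365)^365 − 1 = 2.122%
The lowest effective annual rate is Lakeside Lending at 2.122%.

Lakeside Lending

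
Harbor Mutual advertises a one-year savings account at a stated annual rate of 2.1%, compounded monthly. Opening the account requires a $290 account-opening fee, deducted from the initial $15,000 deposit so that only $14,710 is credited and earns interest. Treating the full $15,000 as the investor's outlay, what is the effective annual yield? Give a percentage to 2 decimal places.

Value after one year: 14,710 × (1 + 0.021/12)^12 = 14,710 × 1.021203 = $15,021.90.
Effective yield on the $15,000 outlay: 15,021.90 / 15,000 − 1 = 0.001460 = 0.15%.

0.15%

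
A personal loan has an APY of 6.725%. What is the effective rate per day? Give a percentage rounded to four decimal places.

0.0178%

The per-day rate i satisfies (1 + i)^365 = 1 + 0.06725.
i = 1.06725^(1/365) − 1 = 0.0001783 = 0.0178%.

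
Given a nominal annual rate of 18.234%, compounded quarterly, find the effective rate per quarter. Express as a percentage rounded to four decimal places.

With a nominal annual rate compounded quarterly, the periodic rate is the nominal rate divided by 4.
i = 0.18234 / 4 = 0.0455850 = 4.5585%.

4.5585%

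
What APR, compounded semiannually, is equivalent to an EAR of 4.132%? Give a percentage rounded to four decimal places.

4.0902%

(1 + r/2)^2 − 1 = 0.04132, so 1 + r/2 = 1.04132^(1/2).
r/2 = 0.020451, so r = 0.040902 = 4.0902%.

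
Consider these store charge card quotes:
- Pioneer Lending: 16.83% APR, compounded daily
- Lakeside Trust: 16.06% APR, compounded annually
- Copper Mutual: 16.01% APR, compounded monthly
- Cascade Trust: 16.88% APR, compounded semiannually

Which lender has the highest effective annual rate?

Pioneer Lending

Pioneer Lending: (1 + 0.1683/365)^365 − 1 = 18.325%
Lakeside Trust: compounded annually, EAR = 16.060%
Copper Mutual: (1 + 0.1601/12)^12 − 1 = 17.239%
Cascade Trust: (1 + 0.1688/2)^2 − 1 = 17.592%
The highest effective annual rate is Pioneer Lending at 18.325%.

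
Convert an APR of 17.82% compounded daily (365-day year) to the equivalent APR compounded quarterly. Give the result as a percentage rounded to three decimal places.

EAR = (1 + 0.1782/365)^365 − 1 = 0.195012.
Solve (1 + r/4)^4 = 1.195012: r/4 = 1.195012^(1/4) − 1 = 0.045546, so r = 0.182184 = 18.218%.

18.218%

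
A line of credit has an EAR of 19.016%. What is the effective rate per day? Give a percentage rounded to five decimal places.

0.04771%

The per-day rate i satisfies (1 + i)^365 = 1 + 0.19016.
i = 1.19016^(1/365) − 1 = 0.0004771 = 0.04771%.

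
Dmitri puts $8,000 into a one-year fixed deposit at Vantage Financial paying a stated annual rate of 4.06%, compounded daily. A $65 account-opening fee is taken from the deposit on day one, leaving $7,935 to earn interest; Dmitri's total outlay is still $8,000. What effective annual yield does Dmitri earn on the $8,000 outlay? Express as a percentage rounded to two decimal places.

Value after one year: 7,935 × (1 + 0.0406/365)^365 = 7,935 × 1.041433 = $8,263.77.
Effective yield on the $8,000 outlay: 8,263.77 / 8,000 − 1 = 0.032971 = 3.30%.

3.30%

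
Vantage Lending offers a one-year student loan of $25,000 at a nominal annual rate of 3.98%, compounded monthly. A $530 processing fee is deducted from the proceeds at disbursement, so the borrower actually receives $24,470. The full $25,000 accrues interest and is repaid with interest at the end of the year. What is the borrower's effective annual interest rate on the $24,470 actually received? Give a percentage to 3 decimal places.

Amount owed after one year: 25,000 × (1 + 0.0398/12)^12 = 25,000 × 1.040534 = $26,013.35.
Effective rate on net proceeds: 26,013.35 / 24,470 − 1 = 0.063071 = 6.307%.

6.307%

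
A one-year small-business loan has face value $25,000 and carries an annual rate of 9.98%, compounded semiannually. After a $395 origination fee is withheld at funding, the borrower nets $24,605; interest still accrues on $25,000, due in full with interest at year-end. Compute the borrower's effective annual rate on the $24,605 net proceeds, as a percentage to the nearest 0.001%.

11.999%

Amount owed after one year: 25,000 × (1 + 0.0998/2)^2 = 25,000 × 1.102290 = $27,557.25.
Effective rate on net proceeds: 27,557.25 / 24,605 − 1 = 0.119986 = 11.999%.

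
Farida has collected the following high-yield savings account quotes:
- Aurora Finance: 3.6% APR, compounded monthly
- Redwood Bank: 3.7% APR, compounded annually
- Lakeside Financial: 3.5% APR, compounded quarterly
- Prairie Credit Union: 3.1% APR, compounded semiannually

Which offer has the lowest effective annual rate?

Prairie Credit Union

Aurora Finance: (1 + 0.036/12)^12 − 1 = 3.660%
Redwood Bank: compounded annually, EAR = 3.700%
Lakeside Financial: (1 + 0.035/4)^4 − 1 = 3.546%
Prairie Credit Union: (1 + 0.031/2)^2 − 1 = 3.124%
The lowest effective annual rate is Prairie Credit Union at 3.124%.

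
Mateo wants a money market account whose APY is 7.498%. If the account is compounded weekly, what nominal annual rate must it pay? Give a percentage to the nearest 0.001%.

7.235%

(1 + r/52)^52 − 1 = 0.07498, so 1 + r/52 = 1.07498^(1/52).
r/52 = 0.001391, so r = 0.072352 = 7.235%.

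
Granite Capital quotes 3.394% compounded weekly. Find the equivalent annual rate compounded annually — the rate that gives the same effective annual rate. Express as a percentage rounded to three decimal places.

EAR = (1 + 0.03394/52)^52 − 1 = 0.034511.
Compounded annually, the equivalent nominal rate is the EAR itself: 3.451%.

3.451%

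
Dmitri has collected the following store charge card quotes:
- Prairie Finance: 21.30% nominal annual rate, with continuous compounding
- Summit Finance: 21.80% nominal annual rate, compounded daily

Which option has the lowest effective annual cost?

Prairie Finance: e^0.2130 − 1 = 23.738%
Summit Finance: (1 + 0.2180/365)^365 − 1 = 24.351%
The lowest effective annual rate is Prairie Finance at 23.738%.

Prairie Finance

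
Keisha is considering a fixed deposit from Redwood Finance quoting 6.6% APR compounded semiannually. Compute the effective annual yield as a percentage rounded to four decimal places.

EAR = (1 + 0.066/2)^2 − 1.
= 1.067089 − 1 = 6.7089%.

6.7089%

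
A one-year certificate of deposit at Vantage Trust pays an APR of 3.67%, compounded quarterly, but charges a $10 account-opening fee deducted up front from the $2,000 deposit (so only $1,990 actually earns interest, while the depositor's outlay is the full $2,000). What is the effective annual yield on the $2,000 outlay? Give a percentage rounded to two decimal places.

Value after one year: 1,990 × (1 + 0.0367/4)^4 = 1,990 × 1.037208 = $2,064.04.
Effective yield on the $2,000 outlay: 2,064.04 / 2,000 − 1 = 0.032022 = 3.20%.

3.20%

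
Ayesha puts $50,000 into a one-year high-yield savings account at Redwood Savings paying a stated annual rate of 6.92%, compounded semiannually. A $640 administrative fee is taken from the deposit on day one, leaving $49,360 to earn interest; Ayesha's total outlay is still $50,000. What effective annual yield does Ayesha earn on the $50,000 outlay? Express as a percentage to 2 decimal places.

5.67%

Value after one year: 49,360 × (1 + 0.0692/2)^2 = 49,360 × 1.070397 = $52,834.80.
Effective yield on the $50,000 outlay: 52,834.80 / 50,000 − 1 = 0.056696 = 5.67%.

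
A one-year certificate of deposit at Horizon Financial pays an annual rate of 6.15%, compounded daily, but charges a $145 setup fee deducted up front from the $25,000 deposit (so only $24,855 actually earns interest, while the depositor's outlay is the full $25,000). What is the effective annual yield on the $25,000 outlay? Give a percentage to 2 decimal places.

Value after one year: 24,855 × (1 + 0.0615/365)^365 = 24,855 × 1.063425 = $26,431.43.
Effective yield on the $25,000 outlay: 26,431.43 / 25,000 − 1 = 0.057257 = 5.73%.

5.73%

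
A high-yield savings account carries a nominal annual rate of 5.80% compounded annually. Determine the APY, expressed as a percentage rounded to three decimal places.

5.800%

Annual compounding means the effective rate equals the nominal rate: 5.800%.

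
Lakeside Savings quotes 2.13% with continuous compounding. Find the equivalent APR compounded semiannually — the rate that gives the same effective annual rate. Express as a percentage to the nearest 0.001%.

2.141%

EAR under continuous compounding: e^0.0213 − 1 = 0.021528.
Solve (1 + r/2)^2 = 1.021528: r/2 = 1.021528^(1/2) − 1 = 0.010707, so r = 0.021414 = 2.141%.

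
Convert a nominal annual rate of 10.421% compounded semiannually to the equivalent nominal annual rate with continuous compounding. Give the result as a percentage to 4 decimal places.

EAR = (1 + 0.10421/2)^2 − 1 = 0.106925.
Equivalent continuous rate: r = ln(1 + 0.106925) = 0.101586 = 10.1586%.

10.1586%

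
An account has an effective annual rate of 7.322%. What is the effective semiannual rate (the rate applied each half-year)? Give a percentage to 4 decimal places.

The per-half-year rate i satisfies (1 + i)^2 = 1 + 0.07322.
i = 1.07322^(1/2) − 1 = 0.0359633 = 3.5963%.

3.5963%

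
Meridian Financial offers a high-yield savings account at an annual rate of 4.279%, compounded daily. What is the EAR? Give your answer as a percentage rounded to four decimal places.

EAR = (1 + 0.04279/365)^365 − 1.
= (1 + 0.000117)^365 − 1 = 1.043716 − 1 = 4.3716%.

4.3716%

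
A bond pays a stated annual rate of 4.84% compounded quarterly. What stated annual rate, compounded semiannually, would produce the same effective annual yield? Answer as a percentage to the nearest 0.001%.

4.869%

EAR = (1 + 0.0484/4)^4 − 1 = 0.049286.
Solve (1 + r/2)^2 = 1.049286: r/2 = 1.049286^(1/2) − 1 = 0.024346, so r = 0.048693 = 4.869%.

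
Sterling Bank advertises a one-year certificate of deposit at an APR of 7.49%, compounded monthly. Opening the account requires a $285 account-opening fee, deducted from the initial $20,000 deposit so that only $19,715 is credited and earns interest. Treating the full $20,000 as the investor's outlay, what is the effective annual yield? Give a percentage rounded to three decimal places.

Value after one year: 19,715 × (1 + 0.0749/12)^12 = 19,715 × 1.077526 = $21,243.42.
Effective yield on the $20,000 outlay: 21,243.42 / 20,000 − 1 = 0.062171 = 6.217%.

6.217%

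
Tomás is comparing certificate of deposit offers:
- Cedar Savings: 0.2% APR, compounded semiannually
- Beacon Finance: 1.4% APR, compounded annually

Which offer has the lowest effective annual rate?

Cedar Savings: (1 + 0.002/2)^2 − 1 = 0.200%
Beacon Finance: compounded annually, EAR = 1.400%
The lowest effective annual rate is Cedar Savings at 0.200%.

Cedar Savings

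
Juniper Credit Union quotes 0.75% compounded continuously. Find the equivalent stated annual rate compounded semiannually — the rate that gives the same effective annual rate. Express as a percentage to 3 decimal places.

0.751%

EAR under continuous compounding: e^0.0075 − 1 = 0.007528.
Solve (1 + r/2)^2 = 1.007528: r/2 = 1.007528^(1/2) − 1 = 0.003757, so r = 0.007514 = 0.751%.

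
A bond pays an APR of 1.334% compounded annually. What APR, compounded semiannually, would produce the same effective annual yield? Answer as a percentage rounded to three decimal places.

1.330%

Compounded annually, EAR = nominal = 0.013340.
Solve (1 + r/2)^2 = 1.013340: r/2 = 1.013340^(1/2) − 1 = 0.006648, so r = 0.013296 = 1.330%.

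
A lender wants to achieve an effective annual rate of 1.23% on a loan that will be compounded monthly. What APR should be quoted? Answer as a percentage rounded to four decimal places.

1.2231%

(1 + r/12)^12 − 1 = 0.0123, so 1 + r/12 = 1.0123^(1/12).
r/12 = 0.001019, so r = 0.012231 = 1.2231%.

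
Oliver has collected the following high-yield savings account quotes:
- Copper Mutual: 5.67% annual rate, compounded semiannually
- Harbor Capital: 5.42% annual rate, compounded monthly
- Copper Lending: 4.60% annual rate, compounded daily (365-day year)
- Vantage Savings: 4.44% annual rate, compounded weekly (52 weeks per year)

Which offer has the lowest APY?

Copper Mutual: (1 + 0.0567/2)^2 − 1 = 5.750%
Harbor Capital: (1 + 0.0542/12)^12 − 1 = 5.557%
Copper Lending: (1 + 0.0460/365)^365 − 1 = 4.707%
Vantage Savings: (1 + 0.0444/52)^52 − 1 = 4.538%
The lowest effective annual rate is Vantage Savings at 4.538%.

Vantage Savings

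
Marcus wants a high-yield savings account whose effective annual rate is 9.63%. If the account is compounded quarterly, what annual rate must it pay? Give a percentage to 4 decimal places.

(1 + r/4)^4 − 1 = 0.0963, so 1 + r/4 = 1.0963^(1/4).
r/4 = 0.023251, so r = 0.093006 = 9.3006%.

9.3006%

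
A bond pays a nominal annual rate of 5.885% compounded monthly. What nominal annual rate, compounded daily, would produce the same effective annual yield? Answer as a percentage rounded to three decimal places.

5.871%

EAR = (1 + 0.05885/12)^12 − 1 = 0.060464.
Solve (1 + r/365)^365 = 1.060464: r/365 = 1.060464^(1/365) − 1 = 0.000161, so r = 0.058711 = 5.871%.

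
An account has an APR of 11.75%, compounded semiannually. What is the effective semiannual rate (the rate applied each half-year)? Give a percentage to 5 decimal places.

With a nominal annual rate compounded semiannually, the periodic rate is the nominal rate divided by 2.
i = 0.1175 / 2 = 0.0587500 = 5.87500%.

5.87500%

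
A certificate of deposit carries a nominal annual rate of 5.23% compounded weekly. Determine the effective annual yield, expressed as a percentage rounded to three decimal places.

5.366%

EAR = (1 + 0.0523/52)^52 − 1.
= (1 + 0.001006)^52 − 1 = 1.053664 − 1 = 5.366%.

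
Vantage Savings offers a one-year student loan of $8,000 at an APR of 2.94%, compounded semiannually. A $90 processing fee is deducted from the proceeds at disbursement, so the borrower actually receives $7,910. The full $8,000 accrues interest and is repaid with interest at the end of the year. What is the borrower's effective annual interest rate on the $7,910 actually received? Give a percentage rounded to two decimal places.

4.13%

Amount owed after one year: 8,000 × (1 + 0.0294/2)^2 = 8,000 × 1.029616 = $8,236.93.
Effective rate on net proceeds: 8,236.93 / 7,910 − 1 = 0.041331 = 4.13%.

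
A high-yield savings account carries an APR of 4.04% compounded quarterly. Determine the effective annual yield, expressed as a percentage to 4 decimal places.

4.1016%

EAR = (1 + 0.0404/4)^4 − 1.
= 1.041016 − 1 = 4.1016%.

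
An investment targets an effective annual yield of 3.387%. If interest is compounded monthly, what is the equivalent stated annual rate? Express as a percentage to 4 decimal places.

(1 + r/12)^12 − 1 = 0.03387, so 1 + r/12 = 1.03387^(1/12).
r/12 = 0.002780, so r = 0.033355 = 3.3355%.

3.3355%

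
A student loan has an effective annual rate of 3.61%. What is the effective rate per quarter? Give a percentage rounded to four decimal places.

The per-quarter rate i satisfies (1 + i)^4 = 1 + 0.0361.
i = 1.0361^(1/4) − 1 = 0.0089053 = 0.8905%.

0.8905%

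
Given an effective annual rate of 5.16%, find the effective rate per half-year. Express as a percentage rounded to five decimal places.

The per-half-year rate i satisfies (1 + i)^2 = 1 + 0.0516.
i = 1.0516^(1/2) − 1 = 0.0254755 = 2.54755%.

2.54755%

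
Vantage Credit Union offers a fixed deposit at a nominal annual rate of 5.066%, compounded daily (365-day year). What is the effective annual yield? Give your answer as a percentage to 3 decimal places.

EAR = (1 + 0.05066/365)^365 − 1.
= (1 + 0.000139)^365 − 1 = 1.051961 − 1 = 5.196%.

5.196%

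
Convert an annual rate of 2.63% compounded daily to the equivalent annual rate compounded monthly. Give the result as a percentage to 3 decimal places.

EAR = (1 + 0.0263/365)^365 − 1 = 0.026648.
Solve (1 + r/12)^12 = 1.026648: r/12 = 1.026648^(1/12) − 1 = 0.002194, so r = 0.026328 = 2.633%.

2.633%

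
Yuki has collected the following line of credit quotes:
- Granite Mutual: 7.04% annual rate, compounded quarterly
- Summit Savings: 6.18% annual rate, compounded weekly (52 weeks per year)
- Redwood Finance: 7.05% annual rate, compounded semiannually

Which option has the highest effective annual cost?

Granite Mutual

Granite Mutual: (1 + 0.0704/4)^4 − 1 = 7.228%
Summit Savings: (1 + 0.0618/52)^52 − 1 = 6.371%
Redwood Finance: (1 + 0.0705/2)^2 − 1 = 7.174%
The highest effective annual rate is Granite Mutual at 7.228%.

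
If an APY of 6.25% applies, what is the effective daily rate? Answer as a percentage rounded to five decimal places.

The per-day rate i satisfies (1 + i)^365 = 1 + 0.0625.
i = 1.0625^(1/365) − 1 = 0.0001661 = 0.01661%.

0.01661%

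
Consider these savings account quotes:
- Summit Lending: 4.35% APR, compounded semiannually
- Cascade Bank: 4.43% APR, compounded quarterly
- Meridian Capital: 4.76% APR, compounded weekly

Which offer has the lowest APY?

Summit Lending

Summit Lending: (1 + 0.0435/2)^2 − 1 = 4.397%
Cascade Bank: (1 + 0.0443/4)^4 − 1 = 4.504%
Meridian Capital: (1 + 0.0476/52)^52 − 1 = 4.873%
The lowest effective annual rate is Summit Lending at 4.397%.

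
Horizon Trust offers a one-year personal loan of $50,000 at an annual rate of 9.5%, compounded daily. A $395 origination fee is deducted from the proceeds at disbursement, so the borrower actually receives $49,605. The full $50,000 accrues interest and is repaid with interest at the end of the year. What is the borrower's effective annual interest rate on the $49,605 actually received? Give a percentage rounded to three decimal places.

10.840%

Amount owed after one year: 50,000 × (1 + 0.095/365)^365 = 50,000 × 1.099645 = $54,982.26.
Effective rate on net proceeds: 54,982.26 / 49,605 − 1 = 0.108402 = 10.840%.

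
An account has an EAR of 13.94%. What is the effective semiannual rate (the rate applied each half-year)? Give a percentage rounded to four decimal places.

The per-half-year rate i satisfies (1 + i)^2 = 1 + 0.1394.
i = 1.1394^(1/2) − 1 = 0.0674268 = 6.7427%.

6.7427%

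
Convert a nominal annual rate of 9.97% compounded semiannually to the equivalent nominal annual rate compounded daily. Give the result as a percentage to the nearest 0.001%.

EAR = (1 + 0.0997/2)^2 − 1 = 0.102185.
Solve (1 + r/365)^365 = 1.102185: r/365 = 1.102185^(1/365) − 1 = 0.000267, so r = 0.097308 = 9.731%.

9.731%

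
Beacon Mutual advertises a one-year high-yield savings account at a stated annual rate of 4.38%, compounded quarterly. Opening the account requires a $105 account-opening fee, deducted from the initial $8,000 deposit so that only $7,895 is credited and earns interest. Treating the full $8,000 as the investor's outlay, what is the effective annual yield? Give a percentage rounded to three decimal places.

Value after one year: 7,895 × (1 + 0.0438/4)^4 = 7,895 × 1.044525 = $8,246.52.
Effective yield on the $8,000 outlay: 8,246.52 / 8,000 − 1 = 0.030815 = 3.082%.

3.082%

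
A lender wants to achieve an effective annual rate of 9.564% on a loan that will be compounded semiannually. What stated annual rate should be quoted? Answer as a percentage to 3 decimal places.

9.346%

(1 + r/2)^2 − 1 = 0.09564, so 1 + r/2 = 1.09564^(1/2).
r/2 = 0.046728, so r = 0.093456 = 9.346%.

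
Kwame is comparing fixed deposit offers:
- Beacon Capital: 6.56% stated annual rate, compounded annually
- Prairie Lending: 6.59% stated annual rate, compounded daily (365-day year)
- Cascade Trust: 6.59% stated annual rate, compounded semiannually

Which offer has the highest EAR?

Prairie Lending

Beacon Capital: compounded annually, EAR = 6.560%
Prairie Lending: (1 + 0.0659/365)^365 − 1 = 6.811%
Cascade Trust: (1 + 0.0659/2)^2 − 1 = 6.699%
The highest effective annual rate is Prairie Lending at 6.811%.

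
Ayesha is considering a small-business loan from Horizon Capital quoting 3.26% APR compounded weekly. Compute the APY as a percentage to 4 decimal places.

3.3127%

EAR = (1 + 0.0326/52)^52 − 1.
= (1 + 0.000627)^52 − 1 = 1.033127 − 1 = 3.3127%.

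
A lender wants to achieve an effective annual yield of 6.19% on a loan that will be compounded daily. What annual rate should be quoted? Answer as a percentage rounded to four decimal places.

6.0065%

(1 + r/365)^365 − 1 = 0.0619, so 1 + r/365 = 1.0619^(1/365).
r/365 = 0.000165, so r = 0.060065 = 6.0065%.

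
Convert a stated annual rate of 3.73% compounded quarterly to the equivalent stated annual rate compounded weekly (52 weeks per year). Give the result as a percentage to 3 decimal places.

EAR = (1 + 0.0373/4)^4 − 1 = 0.037825.
Solve (1 + r/52)^52 = 1.037825: r/52 = 1.037825^(1/52) − 1 = 0.000714, so r = 0.037140 = 3.714%.

3.714%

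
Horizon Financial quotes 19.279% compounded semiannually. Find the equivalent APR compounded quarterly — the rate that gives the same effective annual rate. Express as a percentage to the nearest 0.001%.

EAR = (1 + 0.19279/2)^2 − 1 = 0.202082.
Solve (1 + r/4)^4 = 1.202082: r/4 = 1.202082^(1/4) − 1 = 0.047089, so r = 0.188355 = 18.836%.

18.836%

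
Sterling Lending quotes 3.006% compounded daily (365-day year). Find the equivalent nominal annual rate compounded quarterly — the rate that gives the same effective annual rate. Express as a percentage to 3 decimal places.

EAR = (1 + 0.03006/365)^365 − 1 = 0.030515.
Solve (1 + r/4)^4 = 1.030515: r/4 = 1.030515^(1/4) − 1 = 0.007543, so r = 0.030172 = 3.017%.

3.017%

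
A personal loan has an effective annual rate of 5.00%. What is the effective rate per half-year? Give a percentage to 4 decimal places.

The per-half-year rate i satisfies (1 + i)^2 = 1 + 0.0500.
i = 1.0500^(1/2) − 1 = 0.0246951 = 2.4695%.

2.4695%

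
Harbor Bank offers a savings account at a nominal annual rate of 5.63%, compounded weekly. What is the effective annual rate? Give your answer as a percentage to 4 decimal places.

EAR = (1 + 0.0563/52)^52 − 1.
= (1 + 0.001083)^52 − 1 = 1.057883 − 1 = 5.7883%.

5.7883%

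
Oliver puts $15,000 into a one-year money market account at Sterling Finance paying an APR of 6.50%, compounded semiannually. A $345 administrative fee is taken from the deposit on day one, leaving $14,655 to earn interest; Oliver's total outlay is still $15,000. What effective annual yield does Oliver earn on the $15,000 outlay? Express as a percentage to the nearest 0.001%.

4.154%

Value after one year: 14,655 × (1 + 0.0650/2)^2 = 14,655 × 1.066056 = $15,623.05.
Effective yield on the $15,000 outlay: 15,623.05 / 15,000 − 1 = 0.041537 = 4.154%.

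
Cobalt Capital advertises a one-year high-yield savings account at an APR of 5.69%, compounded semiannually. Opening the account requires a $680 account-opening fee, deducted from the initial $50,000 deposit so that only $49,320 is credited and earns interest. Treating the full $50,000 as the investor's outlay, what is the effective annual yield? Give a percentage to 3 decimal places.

Value after one year: 49,320 × (1 + 0.0569/2)^2 = 49,320 × 1.057709 = $52,166.23.
Effective yield on the $50,000 outlay: 52,166.23 / 50,000 − 1 = 0.043325 = 4.332%.

4.332%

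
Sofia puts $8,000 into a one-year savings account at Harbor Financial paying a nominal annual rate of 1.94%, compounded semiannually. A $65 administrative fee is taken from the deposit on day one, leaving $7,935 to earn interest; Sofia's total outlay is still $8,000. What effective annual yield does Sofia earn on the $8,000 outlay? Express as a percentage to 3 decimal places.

1.121%

Value after one year: 7,935 × (1 + 0.0194/2)^2 = 7,935 × 1.019494 = $8,089.69.
Effective yield on the $8,000 outlay: 8,089.69 / 8,000 − 1 = 0.011211 = 1.121%.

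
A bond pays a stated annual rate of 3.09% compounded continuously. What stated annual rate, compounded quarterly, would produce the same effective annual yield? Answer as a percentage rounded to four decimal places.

EAR under continuous compounding: e^0.0309 − 1 = 0.031382.
Solve (1 + r/4)^4 = 1.031382: r/4 = 1.031382^(1/4) − 1 = 0.007755, so r = 0.031020 = 3.1020%.

3.1020%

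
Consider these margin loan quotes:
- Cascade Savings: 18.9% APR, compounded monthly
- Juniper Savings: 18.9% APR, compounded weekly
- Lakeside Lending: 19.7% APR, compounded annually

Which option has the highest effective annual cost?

Cascade Savings: (1 + 0.189/12)^12 − 1 = 20.626%
Juniper Savings: (1 + 0.189/52)^52 − 1 = 20.763%
Lakeside Lending: compounded annually, EAR = 19.700%
The highest effective annual rate is Juniper Savings at 20.763%.

Juniper Savings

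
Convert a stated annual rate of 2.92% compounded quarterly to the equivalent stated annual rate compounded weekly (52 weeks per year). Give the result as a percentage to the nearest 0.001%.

EAR = (1 + 0.0292/4)^4 − 1 = 0.029521.
Solve (1 + r/52)^52 = 1.029521: r/52 = 1.029521^(1/52) − 1 = 0.000560, so r = 0.029102 = 2.910%.

2.910%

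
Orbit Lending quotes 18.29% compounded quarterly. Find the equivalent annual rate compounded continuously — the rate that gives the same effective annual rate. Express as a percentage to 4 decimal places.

17.8842%

EAR = (1 + 0.1829/4)^4 − 1 = 0.195831.
Equivalent continuous rate: r = ln(1 + 0.195831) = 0.178842 = 17.8842%.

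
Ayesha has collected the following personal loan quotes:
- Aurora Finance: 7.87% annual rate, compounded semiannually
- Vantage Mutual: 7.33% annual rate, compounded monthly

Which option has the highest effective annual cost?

Aurora Finance

Aurora Finance: (1 + 0.0787/2)^2 − 1 = 8.025%
Vantage Mutual: (1 + 0.0733/12)^12 − 1 = 7.581%
The highest effective annual rate is Aurora Finance at 8.025%.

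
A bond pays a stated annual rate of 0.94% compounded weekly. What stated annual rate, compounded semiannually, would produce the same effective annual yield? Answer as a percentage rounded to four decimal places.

EAR = (1 + 0.0094/52)^52 − 1 = 0.009443.
Solve (1 + r/2)^2 = 1.009443: r/2 = 1.009443^(1/2) − 1 = 0.004711, so r = 0.009421 = 0.9421%.

0.9421%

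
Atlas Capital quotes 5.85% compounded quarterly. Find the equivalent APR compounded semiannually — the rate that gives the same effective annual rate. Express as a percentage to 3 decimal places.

5.893%

EAR = (1 + 0.0585/4)^4 − 1 = 0.059796.
Solve (1 + r/2)^2 = 1.059796: r/2 = 1.059796^(1/2) − 1 = 0.029464, so r = 0.058928 = 5.893%.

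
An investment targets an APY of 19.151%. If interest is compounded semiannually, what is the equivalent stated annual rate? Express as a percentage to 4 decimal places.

18.3126%

(1 + r/2)^2 − 1 = 0.19151, so 1 + r/2 = 1.19151^(1/2).
r/2 = 0.091563, so r = 0.183126 = 18.3126%.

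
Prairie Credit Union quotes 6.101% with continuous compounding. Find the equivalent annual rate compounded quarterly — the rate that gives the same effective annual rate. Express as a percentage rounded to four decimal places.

EAR under continuous compounding: e^0.06101 − 1 = 0.062910.
Solve (1 + r/4)^4 = 1.062910: r/4 = 1.062910^(1/4) − 1 = 0.015369, so r = 0.061478 = 6.1478%.

6.1478%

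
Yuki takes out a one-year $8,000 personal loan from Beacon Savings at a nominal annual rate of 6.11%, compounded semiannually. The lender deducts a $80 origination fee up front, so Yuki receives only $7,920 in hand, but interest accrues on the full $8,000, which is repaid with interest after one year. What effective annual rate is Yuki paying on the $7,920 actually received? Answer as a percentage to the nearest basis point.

7.28%

Amount owed after one year: 8,000 × (1 + 0.0611/2)^2 = 8,000 × 1.062033 = $8,496.27.
Effective rate on net proceeds: 8,496.27 / 7,920 − 1 = 0.072761 = 7.28%.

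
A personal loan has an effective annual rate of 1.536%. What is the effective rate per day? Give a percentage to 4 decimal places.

0.0042%

The per-day rate i satisfies (1 + i)^365 = 1 + 0.01536.
i = 1.01536^(1/365) − 1 = 0.0000418 = 0.0042%.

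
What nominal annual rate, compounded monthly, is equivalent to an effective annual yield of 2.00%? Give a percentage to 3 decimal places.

(1 + r/12)^12 − 1 = 0.0200, so 1 + r/12 = 1.0200^(1/12).
r/12 = 0.001652, so r = 0.019819 = 1.982%.

1.982%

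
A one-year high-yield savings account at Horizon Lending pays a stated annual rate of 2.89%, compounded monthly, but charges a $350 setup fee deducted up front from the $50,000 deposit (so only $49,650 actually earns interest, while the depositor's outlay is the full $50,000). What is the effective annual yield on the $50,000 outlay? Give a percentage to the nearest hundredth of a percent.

Value after one year: 49,650 × (1 + 0.0289/12)^12 = 49,650 × 1.029286 = $51,104.04.
Effective yield on the $50,000 outlay: 51,104.04 / 50,000 − 1 = 0.022081 = 2.21%.

2.21%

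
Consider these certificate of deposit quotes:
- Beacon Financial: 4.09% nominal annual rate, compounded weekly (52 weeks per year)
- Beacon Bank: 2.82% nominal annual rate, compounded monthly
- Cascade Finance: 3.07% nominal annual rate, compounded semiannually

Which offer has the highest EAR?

Beacon Financial: (1 + 0.0409/52)^52 − 1 = 4.173%
Beacon Bank: (1 + 0.0282/12)^12 − 1 = 2.857%
Cascade Finance: (1 + 0.0307/2)^2 − 1 = 3.094%
The highest effective annual rate is Beacon Financial at 4.173%.

Beacon Financial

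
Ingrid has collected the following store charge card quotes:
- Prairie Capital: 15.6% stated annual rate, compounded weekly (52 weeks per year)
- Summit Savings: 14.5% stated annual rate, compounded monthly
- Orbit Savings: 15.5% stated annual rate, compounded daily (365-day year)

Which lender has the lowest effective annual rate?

Summit Savings

Prairie Capital: (1 + 0.156/52)^52 − 1 = 16.855%
Summit Savings: (1 + 0.145/12)^12 − 1 = 15.504%
Orbit Savings: (1 + 0.155/365)^365 − 1 = 16.762%
The lowest effective annual rate is Summit Savings at 15.504%.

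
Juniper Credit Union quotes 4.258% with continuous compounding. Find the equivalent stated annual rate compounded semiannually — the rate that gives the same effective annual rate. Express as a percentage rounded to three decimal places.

4.304%

EAR under continuous compounding: e^0.04258 − 1 = 0.043500.
Solve (1 + r/2)^2 = 1.043500: r/2 = 1.043500^(1/2) − 1 = 0.021518, so r = 0.043036 = 4.304%.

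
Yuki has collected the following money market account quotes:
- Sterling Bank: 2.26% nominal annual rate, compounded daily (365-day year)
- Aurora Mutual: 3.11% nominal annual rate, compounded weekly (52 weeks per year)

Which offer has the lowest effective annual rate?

Sterling Bank: (1 + 0.0226/365)^365 − 1 = 2.286%
Aurora Mutual: (1 + 0.0311/52)^52 − 1 = 3.158%
The lowest effective annual rate is Sterling Bank at 2.286%.

Sterling Bank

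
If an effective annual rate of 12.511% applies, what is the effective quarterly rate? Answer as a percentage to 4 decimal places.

2.9909%

The per-quarter rate i satisfies (1 + i)^4 = 1 + 0.12511.
i = 1.12511^(1/4) − 1 = 0.0299087 = 2.9909%.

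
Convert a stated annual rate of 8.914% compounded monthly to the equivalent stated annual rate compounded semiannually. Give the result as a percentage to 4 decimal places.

9.0812%

EAR = (1 + 0.08914/12)^12 − 1 = 0.092874.
Solve (1 + r/2)^2 = 1.092874: r/2 = 1.092874^(1/2) − 1 = 0.045406, so r = 0.090812 = 9.0812%.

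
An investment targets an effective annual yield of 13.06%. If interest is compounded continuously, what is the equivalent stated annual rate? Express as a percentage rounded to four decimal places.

Continuous: nominal r satisfies e^r − 1 = 0.1306.
r = ln(1 + 0.1306) = ln(1.1306) = 0.122748 = 12.2748%.

12.2748%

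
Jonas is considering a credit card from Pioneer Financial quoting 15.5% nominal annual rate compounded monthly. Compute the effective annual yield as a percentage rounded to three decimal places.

16.650%

EAR = (1 + 0.155/12)^12 − 1.
= (1 + 0.012917)^12 − 1 = 1.166500 − 1 = 16.650%.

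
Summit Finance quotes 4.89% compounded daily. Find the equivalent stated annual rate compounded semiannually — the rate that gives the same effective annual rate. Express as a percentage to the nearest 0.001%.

4.950%

EAR = (1 + 0.0489/365)^365 − 1 = 0.050112.
Solve (1 + r/2)^2 = 1.050112: r/2 = 1.050112^(1/2) − 1 = 0.024750, so r = 0.049499 = 4.950%.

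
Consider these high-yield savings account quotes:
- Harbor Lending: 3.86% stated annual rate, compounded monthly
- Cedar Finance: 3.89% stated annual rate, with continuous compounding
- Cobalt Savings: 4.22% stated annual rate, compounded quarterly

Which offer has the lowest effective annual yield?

Harbor Lending

Harbor Lending: (1 + 0.0386/12)^12 − 1 = 3.929%
Cedar Finance: e^0.0389 − 1 = 3.967%
Cobalt Savings: (1 + 0.0422/4)^4 − 1 = 4.287%
The lowest effective annual rate is Harbor Lending at 3.929%.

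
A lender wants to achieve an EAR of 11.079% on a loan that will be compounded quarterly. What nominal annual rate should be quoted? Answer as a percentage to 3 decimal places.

10.646%

(1 + r/4)^4 − 1 = 0.11079, so 1 + r/4 = 1.11079^(1/4).
r/4 = 0.026616, so r = 0.106464 = 10.646%.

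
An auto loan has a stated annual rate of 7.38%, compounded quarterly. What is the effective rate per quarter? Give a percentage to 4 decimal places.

1.8450%

With a nominal annual rate compounded quarterly, the periodic rate is the nominal rate divided by 4.
i = 0.0738 / 4 = 0.0184500 = 1.8450%.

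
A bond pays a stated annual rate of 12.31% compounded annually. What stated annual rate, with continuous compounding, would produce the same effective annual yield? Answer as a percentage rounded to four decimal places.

11.6093%

Compounded annually, EAR = nominal = 0.123100.
Equivalent continuous rate: r = ln(1 + 0.123100) = 0.116093 = 11.6093%.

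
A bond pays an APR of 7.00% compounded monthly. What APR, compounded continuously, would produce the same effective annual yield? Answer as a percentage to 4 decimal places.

EAR = (1 + 0.0700/12)^12 − 1 = 0.072290.
Equivalent continuous rate: r = ln(1 + 0.072290) = 0.069797 = 6.9797%.

6.9797%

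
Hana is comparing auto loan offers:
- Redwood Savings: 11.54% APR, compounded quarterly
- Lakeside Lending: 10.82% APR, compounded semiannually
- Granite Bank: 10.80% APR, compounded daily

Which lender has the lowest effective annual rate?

Redwood Savings: (1 + 0.1154/4)^4 − 1 = 12.049%
Lakeside Lending: (1 + 0.1082/2)^2 − 1 = 11.113%
Granite Bank: (1 + 0.1080/365)^365 − 1 = 11.403%
The lowest effective annual rate is Lakeside Lending at 11.113%.

Lakeside Lending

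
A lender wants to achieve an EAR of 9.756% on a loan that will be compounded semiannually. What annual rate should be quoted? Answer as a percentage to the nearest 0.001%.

9.529%

(1 + r/2)^2 − 1 = 0.09756, so 1 + r/2 = 1.09756^(1/2).
r/2 = 0.047645, so r = 0.095290 = 9.529%.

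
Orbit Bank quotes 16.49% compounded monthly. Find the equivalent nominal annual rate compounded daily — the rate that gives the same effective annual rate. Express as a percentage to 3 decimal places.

EAR = (1 + 0.1649/12)^12 − 1 = 0.177952.
Solve (1 + r/365)^365 = 1.177952: r/365 = 1.177952^(1/365) − 1 = 0.000449, so r = 0.163814 = 16.381%.

16.381%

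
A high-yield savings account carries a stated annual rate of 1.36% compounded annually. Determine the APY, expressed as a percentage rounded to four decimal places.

1.3600%

Annual compounding means the effective rate equals the nominal rate: 1.3600%.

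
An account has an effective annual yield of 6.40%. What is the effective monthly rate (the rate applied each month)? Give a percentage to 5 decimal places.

0.51830%

The per-month rate i satisfies (1 + i)^12 = 1 + 0.0640.
i = 1.0640^(1/12) − 1 = 0.0051830 = 0.51830%.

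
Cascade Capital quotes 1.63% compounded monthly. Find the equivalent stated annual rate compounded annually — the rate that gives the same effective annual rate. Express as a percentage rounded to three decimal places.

EAR = (1 + 0.0163/12)^12 − 1 = 0.016422.
Compounded annually, the equivalent nominal rate is the EAR itself: 1.642%.

1.642%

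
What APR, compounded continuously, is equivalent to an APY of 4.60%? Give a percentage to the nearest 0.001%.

Continuous: nominal r satisfies e^r − 1 = 0.0460.
r = ln(1 + 0.0460) = ln(1.0460) = 0.044973 = 4.497%.

4.497%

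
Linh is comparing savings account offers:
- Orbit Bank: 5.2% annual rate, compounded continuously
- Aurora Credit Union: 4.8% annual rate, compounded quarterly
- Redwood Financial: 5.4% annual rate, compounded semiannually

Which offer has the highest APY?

Orbit Bank: e^0.052 − 1 = 5.338%
Aurora Credit Union: (1 + 0.048/4)^4 − 1 = 4.887%
Redwood Financial: (1 + 0.054/2)^2 − 1 = 5.473%
The highest effective annual rate is Redwood Financial at 5.473%.

Redwood Financial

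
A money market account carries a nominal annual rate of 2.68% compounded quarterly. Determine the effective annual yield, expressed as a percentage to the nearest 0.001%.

EAR = (1 + 0.0268/4)^4 − 1.
= (1 + 0.006700)^4 − 1 = 1.027071 − 1 = 2.707%.

2.707%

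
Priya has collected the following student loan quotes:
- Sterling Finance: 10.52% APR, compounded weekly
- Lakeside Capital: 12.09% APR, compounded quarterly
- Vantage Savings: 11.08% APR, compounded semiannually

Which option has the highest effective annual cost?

Sterling Finance: (1 + 0.1052/52)^52 − 1 = 11.081%
Lakeside Capital: (1 + 0.1209/4)^4 − 1 = 12.649%
Vantage Savings: (1 + 0.1108/2)^2 − 1 = 11.387%
The highest effective annual rate is Lakeside Capital at 12.649%.

Lakeside Capital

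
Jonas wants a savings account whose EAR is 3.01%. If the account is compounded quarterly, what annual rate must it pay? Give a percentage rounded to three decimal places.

(1 + r/4)^4 − 1 = 0.0301, so 1 + r/4 = 1.0301^(1/4).
r/4 = 0.007442, so r = 0.029766 = 2.977%.

2.977%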